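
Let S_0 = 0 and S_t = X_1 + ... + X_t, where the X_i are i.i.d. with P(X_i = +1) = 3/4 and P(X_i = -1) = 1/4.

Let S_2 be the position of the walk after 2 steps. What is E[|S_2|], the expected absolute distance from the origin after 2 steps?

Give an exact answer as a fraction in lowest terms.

S_2 takes values m ≡ 0 (mod 2) with |m| ≤ 2; P(S_2=m) = C(2,(2+m)/2) · (3/4)^((2+m)/2) · (1/4)^((2-m)/2).
Distribution: P(S=-2)=1/16, P(S=0)=3/8, P(S=2)=9/16
E[|S_2|] = Σ_m |m|·P(S_2=m) = 5/4

Answer: 5/4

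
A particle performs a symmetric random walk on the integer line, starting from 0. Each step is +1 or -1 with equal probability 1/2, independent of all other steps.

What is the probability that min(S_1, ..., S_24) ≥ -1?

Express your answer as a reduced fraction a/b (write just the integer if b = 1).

Answer: 1300075/4194304

Derivation:
Let f(t,s) = #length-t paths at position s with S_1..S_t all ≥ -1.
f(t,s) = f(t-1,s-1) + f(t-1,s+1) for s ≥ -1; f(t,s) = 0 for s < -1.
t=0: f(0,0)=1
t=1: f(1,-1)=1 f(1,1)=1
t=2: f(2,0)=2 f(2,2)=1
t=3: f(3,-1)=2 f(3,1)=3 f(3,3)=1
t=4: f(4,0)=5 f(4,2)=4 f(4,4)=1
t=5: f(5,-1)=5 f(5,1)=9 f(5,3)=5 f(5,5)=1
t=6: f(6,0)=14 f(6,2)=14 f(6,4)=6 f(6,6)=1
t=7: f(7,-1)=14 f(7,1)=28 f(7,3)=20 f(7,5)=7 f(7,7)=1
t=8: f(8,0)=42 f(8,2)=48 f(8,4)=27 f(8,6)=8 f(8,8)=1
t=9: f(9,-1)=42 f(9,1)=90 f(9,3)=75 f(9,5)=35 f(9,7)=9 f(9,9)=1
t=10: f(10,0)=132 f(10,2)=165 f(10,4)=110 f(10,6)=44 f(10,8)=10 f(10,10)=1
t=11: f(11,-1)=132 f(11,1)=297 f(11,3)=275 f(11,5)=154 f(11,7)=54 f(11,9)=11 f(11,11)=1
t=12: f(12,0)=429 f(12,2)=572 f(12,4)=429 f(12,6)=208 f(12,8)=65 f(12,10)=12 f(12,12)=1
t=13: f(13,-1)=429 f(13,1)=1001 f(13,3)=1001 f(13,5)=637 f(13,7)=273 f(13,9)=77 f(13,11)=13 f(13,13)=1
t=14: f(14,0)=1430 f(14,2)=2002 f(14,4)=1638 f(14,6)=910 f(14,8)=350 f(14,10)=90 f(14,12)=14 f(14,14)=1
t=15: f(15,-1)=1430 f(15,1)=3432 f(15,3)=3640 f(15,5)=2548 f(15,7)=1260 f(15,9)=440 f(15,11)=104 f(15,13)=15 f(15,15)=1
t=16: f(16,0)=4862 f(16,2)=7072 f(16,4)=6188 f(16,6)=3808 f(16,8)=1700 f(16,10)=544 f(16,12)=119 f(16,14)=16 f(16,16)=1
t=17: f(17,-1)=4862 f(17,1)=11934 f(17,3)=13260 f(17,5)=9996 f(17,7)=5508 f(17,9)=2244 f(17,11)=663 f(17,13)=135 f(17,15)=17 f(17,17)=1
t=18: f(18,0)=16796 f(18,2)=25194 f(18,4)=23256 f(18,6)=15504 f(18,8)=7752 f(18,10)=2907 f(18,12)=798 f(18,14)=152 f(18,16)=18 f(18,18)=1
t=19: f(19,-1)=16796 f(19,1)=41990 f(19,3)=48450 f(19,5)=38760 f(19,7)=23256 f(19,9)=10659 f(19,11)=3705 f(19,13)=950 f(19,15)=170 f(19,17)=19 f(19,19)=1
t=20: f(20,0)=58786 f(20,2)=90440 f(20,4)=87210 f(20,6)=62016 f(20,8)=33915 f(20,10)=14364 f(20,12)=4655 f(20,14)=1120 f(20,16)=189 f(20,18)=20 f(20,20)=1
t=21: f(21,-1)=58786 f(21,1)=149226 f(21,3)=177650 f(21,5)=149226 f(21,7)=95931 f(21,9)=48279 f(21,11)=19019 f(21,13)=5775 f(21,15)=1309 f(21,17)=209 f(21,19)=21 f(21,21)=1
t=22: f(22,0)=208012 f(22,2)=326876 f(22,4)=326876 f(22,6)=245157 f(22,8)=144210 f(22,10)=67298 f(22,12)=24794 f(22,14)=7084 f(22,16)=1518 f(22,18)=230 f(22,20)=22 f(22,22)=1
t=23: f(23,-1)=208012 f(23,1)=534888 f(23,3)=653752 f(23,5)=572033 f(23,7)=389367 f(23,9)=211508 f(23,11)=92092 f(23,13)=31878 f(23,15)=8602 f(23,17)=1748 f(23,19)=252 f(23,21)=23 f(23,23)=1
t=24: f(24,0)=742900 f(24,2)=1188640 f(24,4)=1225785 f(24,6)=961400 f(24,8)=600875 f(24,10)=303600 f(24,12)=123970 f(24,14)=40480 f(24,16)=10350 f(24,18)=2000 f(24,20)=275 f(24,22)=24 f(24,24)=1
Σ_s f(24,s) = 5200300
P = 5200300/16777216 = 1300075/4194304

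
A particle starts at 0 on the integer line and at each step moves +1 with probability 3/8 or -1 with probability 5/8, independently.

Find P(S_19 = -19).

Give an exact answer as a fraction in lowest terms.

To reach position -19 after 19 steps: need 0 steps of +1 and 19 steps of -1.
Number of such sequences: C(19,0) = 1
Each has probability (3/8)^0 · (5/8)^19 = 19073486328125/144115188075855872
P = 1 · 19073486328125/144115188075855872 = 19073486328125/144115188075855872

Answer: 19073486328125/144115188075855872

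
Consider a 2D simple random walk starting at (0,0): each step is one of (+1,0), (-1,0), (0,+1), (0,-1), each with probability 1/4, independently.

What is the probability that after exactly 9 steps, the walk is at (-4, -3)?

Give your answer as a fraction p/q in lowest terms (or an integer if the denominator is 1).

Answer: 567/131072

Derivation:
Let h be the number of horizontal steps (so 9-h are vertical). To end at (-4,-3) need (h-4)/2 right-steps and ((9-h)-3)/2 up-steps.
Sum over h with 4 ≤ h ≤ 6, h ≡ 0 (mod 2), 9-h ≡ 1 (mod 2):
h=4: C(9,4)·C(4,0)·C(5,1) = 126·1·5 = 630
h=6: C(9,6)·C(6,1)·C(3,0) = 84·6·1 = 504
Total favorable: 1134
Total paths: 4^9 = 262144
P = 1134/262144 = 567/131072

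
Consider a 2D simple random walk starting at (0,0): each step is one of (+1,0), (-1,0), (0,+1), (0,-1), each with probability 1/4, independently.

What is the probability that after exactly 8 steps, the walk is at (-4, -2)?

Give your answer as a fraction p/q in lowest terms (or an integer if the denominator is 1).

Let h be the number of horizontal steps (so 8-h are vertical). To end at (-4,-2) need (h-4)/2 right-steps and ((8-h)-2)/2 up-steps.
Sum over h with 4 ≤ h ≤ 6, h ≡ 0 (mod 2), 8-h ≡ 0 (mod 2):
h=4: C(8,4)·C(4,0)·C(4,1) = 70·1·4 = 280
h=6: C(8,6)·C(6,1)·C(2,0) = 28·6·1 = 168
Total favorable: 448
Total paths: 4^8 = 65536
P = 448/65536 = 7/1024

Answer: 7/1024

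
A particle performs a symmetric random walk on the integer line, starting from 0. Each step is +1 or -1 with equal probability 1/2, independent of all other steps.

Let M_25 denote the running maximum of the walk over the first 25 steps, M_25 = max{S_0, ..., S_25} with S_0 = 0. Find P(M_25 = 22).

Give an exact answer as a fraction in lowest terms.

Let M_25 = max(S_0,...,S_25). Use the reflection principle: for j ≥ 1, #{paths with M_25 ≥ j} = #{S_25 ≥ j} + #{S_25 ≥ j+1}.
By reflection, #{M_25 ≥ 22} = #{S_25 ≥ 22} + #{S_25 ≥ 23} = 26 + 26 = 52.
#{M_25 ≥ 23} = #{S_25 ≥ 23} + #{S_25 ≥ 24} = 26 + 1 = 27.
#{M_25 = 22} = 52 - 27 = 25.
P(M_25 = 22) = 25/33554432 = 25/33554432

Answer: 25/33554432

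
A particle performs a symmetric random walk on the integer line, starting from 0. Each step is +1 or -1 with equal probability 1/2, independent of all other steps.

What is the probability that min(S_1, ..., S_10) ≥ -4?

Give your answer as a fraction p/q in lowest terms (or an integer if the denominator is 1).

Let f(t,s) = #length-t paths at position s with S_1..S_t all ≥ -4.
f(t,s) = f(t-1,s-1) + f(t-1,s+1) for s ≥ -4; f(t,s) = 0 for s < -4.
t=0: f(0,0)=1
t=1: f(1,-1)=1 f(1,1)=1
t=2: f(2,-2)=1 f(2,0)=2 f(2,2)=1
t=3: f(3,-3)=1 f(3,-1)=3 f(3,1)=3 f(3,3)=1
t=4: f(4,-4)=1 f(4,-2)=4 f(4,0)=6 f(4,2)=4 f(4,4)=1
t=5: f(5,-3)=5 f(5,-1)=10 f(5,1)=10 f(5,3)=5 f(5,5)=1
t=6: f(6,-4)=5 f(6,-2)=15 f(6,0)=20 f(6,2)=15 f(6,4)=6 f(6,6)=1
t=7: f(7,-3)=20 f(7,-1)=35 f(7,1)=35 f(7,3)=21 f(7,5)=7 f(7,7)=1
t=8: f(8,-4)=20 f(8,-2)=55 f(8,0)=70 f(8,2)=56 f(8,4)=28 f(8,6)=8 f(8,8)=1
t=9: f(9,-3)=75 f(9,-1)=125 f(9,1)=126 f(9,3)=84 f(9,5)=36 f(9,7)=9 f(9,9)=1
t=10: f(10,-4)=75 f(10,-2)=200 f(10,0)=251 f(10,2)=210 f(10,4)=120 f(10,6)=45 f(10,8)=10 f(10,10)=1
Σ_s f(10,s) = 912
P = 912/1024 = 57/64

Answer: 57/64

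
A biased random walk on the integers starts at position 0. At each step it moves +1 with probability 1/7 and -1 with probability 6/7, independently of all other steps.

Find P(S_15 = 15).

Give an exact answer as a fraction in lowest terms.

To reach position 15 after 15 steps: need 15 steps of +1 and 0 steps of -1.
Number of such sequences: C(15,15) = 1
Each has probability (1/7)^15 · (6/7)^0 = 1/4747561509943
P = 1 · 1/4747561509943 = 1/4747561509943

Answer: 1/4747561509943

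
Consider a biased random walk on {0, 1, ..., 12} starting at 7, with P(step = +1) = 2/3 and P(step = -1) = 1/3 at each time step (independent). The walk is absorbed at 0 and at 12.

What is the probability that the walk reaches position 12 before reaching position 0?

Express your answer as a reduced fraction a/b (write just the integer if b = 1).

Biased walk: p = 2/3, q = 1/3, r = q/p = 1/2
Gambler's ruin: P(hit 12 before 0 | start at 7) = (1 - r^a)/(1 - r^N)
r^7 = 1/128; r^12 = 1/4096
P = (1 - 1/128) / (1 - 1/4096) = 127/128 / 4095/4096 = 4064/4095

Answer: 4064/4095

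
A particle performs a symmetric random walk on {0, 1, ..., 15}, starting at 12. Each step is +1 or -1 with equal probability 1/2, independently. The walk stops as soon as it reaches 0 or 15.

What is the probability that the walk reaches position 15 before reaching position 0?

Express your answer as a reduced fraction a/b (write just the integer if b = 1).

Answer: 4/5

Derivation:
Symmetric walk (p = 1/2): the harmonic-function argument gives P(hit 15 before 0 | start at 12) = a/N.
P = 12/15 = 4/5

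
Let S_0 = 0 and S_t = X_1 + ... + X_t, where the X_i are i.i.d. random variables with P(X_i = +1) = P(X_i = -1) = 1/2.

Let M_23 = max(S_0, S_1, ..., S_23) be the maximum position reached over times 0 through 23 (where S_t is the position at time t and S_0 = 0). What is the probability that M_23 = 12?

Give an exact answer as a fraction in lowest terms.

Let M_23 = max(S_0,...,S_23). Use the reflection principle: for j ≥ 1, #{paths with M_23 ≥ j} = #{S_23 ≥ j} + #{S_23 ≥ j+1}.
By reflection, #{M_23 ≥ 12} = #{S_23 ≥ 12} + #{S_23 ≥ 13} = 44552 + 44552 = 89104.
#{M_23 ≥ 13} = #{S_23 ≥ 13} + #{S_23 ≥ 14} = 44552 + 10903 = 55455.
#{M_23 = 12} = 89104 - 55455 = 33649.
P(M_23 = 12) = 33649/8388608 = 33649/8388608

Answer: 33649/8388608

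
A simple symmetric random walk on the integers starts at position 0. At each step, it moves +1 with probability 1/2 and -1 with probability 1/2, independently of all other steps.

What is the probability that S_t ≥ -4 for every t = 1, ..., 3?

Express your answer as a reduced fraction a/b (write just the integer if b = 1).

Answer: 1

Derivation:
Let f(t,s) = #length-t paths at position s with S_1..S_t all ≥ -4.
f(t,s) = f(t-1,s-1) + f(t-1,s+1) for s ≥ -4; f(t,s) = 0 for s < -4.
t=0: f(0,0)=1
t=1: f(1,-1)=1 f(1,1)=1
t=2: f(2,-2)=1 f(2,0)=2 f(2,2)=1
t=3: f(3,-3)=1 f(3,-1)=3 f(3,1)=3 f(3,3)=1
Σ_s f(3,s) = 8
P = 8/8 = 1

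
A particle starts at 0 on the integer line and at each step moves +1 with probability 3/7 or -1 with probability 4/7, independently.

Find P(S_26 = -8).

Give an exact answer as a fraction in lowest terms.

Answer: 1056570847975283097600/9387480337647754305649

Derivation:
To reach position -8 after 26 steps: need 9 steps of +1 and 17 steps of -1.
Number of such sequences: C(26,9) = 3124550
Each has probability (3/7)^9 · (4/7)^17 = 338151365148672/9387480337647754305649
P = 3124550 · 338151365148672/9387480337647754305649 = 1056570847975283097600/9387480337647754305649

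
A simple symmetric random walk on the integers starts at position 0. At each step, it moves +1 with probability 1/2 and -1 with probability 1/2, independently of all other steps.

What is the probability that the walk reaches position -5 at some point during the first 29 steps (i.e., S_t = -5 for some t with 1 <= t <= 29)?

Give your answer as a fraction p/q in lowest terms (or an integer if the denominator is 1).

Count via complement. Let g(t,s) = #length-t paths at position s with S_1..S_t all ≠ -5.
g(t,s) = g(t-1,s-1) + g(t-1,s+1) for s ≠ -5; g(t,-5) = 0.
t=0: g(0,0)=1
t=1: g(1,-1)=1 g(1,1)=1
t=2: g(2,-2)=1 g(2,0)=2 g(2,2)=1
t=3: g(3,-3)=1 g(3,-1)=3 g(3,1)=3 g(3,3)=1
t=4: g(4,-4)=1 g(4,-2)=4 g(4,0)=6 g(4,2)=4 g(4,4)=1
t=5: g(5,-3)=5 g(5,-1)=10 g(5,1)=10 g(5,3)=5 g(5,5)=1
t=6: g(6,-4)=5 g(6,-2)=15 g(6,0)=20 g(6,2)=15 g(6,4)=6 g(6,6)=1
t=7: g(7,-3)=20 g(7,-1)=35 g(7,1)=35 g(7,3)=21 g(7,5)=7 g(7,7)=1
t=8: g(8,-4)=20 g(8,-2)=55 g(8,0)=70 g(8,2)=56 g(8,4)=28 g(8,6)=8 g(8,8)=1
t=9: g(9,-3)=75 g(9,-1)=125 g(9,1)=126 g(9,3)=84 g(9,5)=36 g(9,7)=9 g(9,9)=1
t=10: g(10,-4)=75 g(10,-2)=200 g(10,0)=251 g(10,2)=210 g(10,4)=120 g(10,6)=45 g(10,8)=10 g(10,10)=1
t=11: g(11,-3)=275 g(11,-1)=451 g(11,1)=461 g(11,3)=330 g(11,5)=165 g(11,7)=55 g(11,9)=11 g(11,11)=1
t=12: g(12,-4)=275 g(12,-2)=726 g(12,0)=912 g(12,2)=791 g(12,4)=495 g(12,6)=220 g(12,8)=66 g(12,10)=12 g(12,12)=1
t=13: g(13,-3)=1001 g(13,-1)=1638 g(13,1)=1703 g(13,3)=1286 g(13,5)=715 g(13,7)=286 g(13,9)=78 g(13,11)=13 g(13,13)=1
t=14: g(14,-4)=1001 g(14,-2)=2639 g(14,0)=3341 g(14,2)=2989 g(14,4)=2001 g(14,6)=1001 g(14,8)=364 g(14,10)=91 g(14,12)=14 g(14,14)=1
t=15: g(15,-3)=3640 g(15,-1)=5980 g(15,1)=6330 g(15,3)=4990 g(15,5)=3002 g(15,7)=1365 g(15,9)=455 g(15,11)=105 g(15,13)=15 g(15,15)=1
t=16: g(16,-4)=3640 g(16,-2)=9620 g(16,0)=12310 g(16,2)=11320 g(16,4)=7992 g(16,6)=4367 g(16,8)=1820 g(16,10)=560 g(16,12)=120 g(16,14)=16 g(16,16)=1
t=17: g(17,-3)=13260 g(17,-1)=21930 g(17,1)=23630 g(17,3)=19312 g(17,5)=12359 g(17,7)=6187 g(17,9)=2380 g(17,11)=680 g(17,13)=136 g(17,15)=17 g(17,17)=1
t=18: g(18,-4)=13260 g(18,-2)=35190 g(18,0)=45560 g(18,2)=42942 g(18,4)=31671 g(18,6)=18546 g(18,8)=8567 g(18,10)=3060 g(18,12)=816 g(18,14)=153 g(18,16)=18 g(18,18)=1
t=19: g(19,-3)=48450 g(19,-1)=80750 g(19,1)=88502 g(19,3)=74613 g(19,5)=50217 g(19,7)=27113 g(19,9)=11627 g(19,11)=3876 g(19,13)=969 g(19,15)=171 g(19,17)=19 g(19,19)=1
t=20: g(20,-4)=48450 g(20,-2)=129200 g(20,0)=169252 g(20,2)=163115 g(20,4)=124830 g(20,6)=77330 g(20,8)=38740 g(20,10)=15503 g(20,12)=4845 g(20,14)=1140 g(20,16)=190 g(20,18)=20 g(20,20)=1
t=21: g(21,-3)=177650 g(21,-1)=298452 g(21,1)=332367 g(21,3)=287945 g(21,5)=202160 g(21,7)=116070 g(21,9)=54243 g(21,11)=20348 g(21,13)=5985 g(21,15)=1330 g(21,17)=210 g(21,19)=21 g(21,21)=1
t=22: g(22,-4)=177650 g(22,-2)=476102 g(22,0)=630819 g(22,2)=620312 g(22,4)=490105 g(22,6)=318230 g(22,8)=170313 g(22,10)=74591 g(22,12)=26333 g(22,14)=7315 g(22,16)=1540 g(22,18)=231 g(22,20)=22 g(22,22)=1
t=23: g(23,-3)=653752 g(23,-1)=1106921 g(23,1)=1251131 g(23,3)=1110417 g(23,5)=808335 g(23,7)=488543 g(23,9)=244904 g(23,11)=100924 g(23,13)=33648 g(23,15)=8855 g(23,17)=1771 g(23,19)=253 g(23,21)=23 g(23,23)=1
t=24: g(24,-4)=653752 g(24,-2)=1760673 g(24,0)=2358052 g(24,2)=2361548 g(24,4)=1918752 g(24,6)=1296878 g(24,8)=733447 g(24,10)=345828 g(24,12)=134572 g(24,14)=42503 g(24,16)=10626 g(24,18)=2024 g(24,20)=276 g(24,22)=24 g(24,24)=1
t=25: g(25,-3)=2414425 g(25,-1)=4118725 g(25,1)=4719600 g(25,3)=4280300 g(25,5)=3215630 g(25,7)=2030325 g(25,9)=1079275 g(25,11)=480400 g(25,13)=177075 g(25,15)=53129 g(25,17)=12650 g(25,19)=2300 g(25,21)=300 g(25,23)=25 g(25,25)=1
t=26: g(26,-4)=2414425 g(26,-2)=6533150 g(26,0)=8838325 g(26,2)=8999900 g(26,4)=7495930 g(26,6)=5245955 g(26,8)=3109600 g(26,10)=1559675 g(26,12)=657475 g(26,14)=230204 g(26,16)=65779 g(26,18)=14950 g(26,20)=2600 g(26,22)=325 g(26,24)=26 g(26,26)=1
t=27: g(27,-3)=8947575 g(27,-1)=15371475 g(27,1)=17838225 g(27,3)=16495830 g(27,5)=12741885 g(27,7)=8355555 g(27,9)=4669275 g(27,11)=2217150 g(27,13)=887679 g(27,15)=295983 g(27,17)=80729 g(27,19)=17550 g(27,21)=2925 g(27,23)=351 g(27,25)=27 g(27,27)=1
t=28: g(28,-4)=8947575 g(28,-2)=24319050 g(28,0)=33209700 g(28,2)=34334055 g(28,4)=29237715 g(28,6)=21097440 g(28,8)=13024830 g(28,10)=6886425 g(28,12)=3104829 g(28,14)=1183662 g(28,16)=376712 g(28,18)=98279 g(28,20)=20475 g(28,22)=3276 g(28,24)=378 g(28,26)=28 g(28,28)=1
t=29: g(29,-3)=33266625 g(29,-1)=57528750 g(29,1)=67543755 g(29,3)=63571770 g(29,5)=50335155 g(29,7)=34122270 g(29,9)=19911255 g(29,11)=9991254 g(29,13)=4288491 g(29,15)=1560374 g(29,17)=474991 g(29,19)=118754 g(29,21)=23751 g(29,23)=3654 g(29,25)=406 g(29,27)=29 g(29,29)=1
Paths never hitting -5: Σ_s g(29,s) = 342741285
Paths hitting -5: 2^29 - 342741285 = 194129627
P = 194129627/536870912 = 194129627/536870912

Answer: 194129627/536870912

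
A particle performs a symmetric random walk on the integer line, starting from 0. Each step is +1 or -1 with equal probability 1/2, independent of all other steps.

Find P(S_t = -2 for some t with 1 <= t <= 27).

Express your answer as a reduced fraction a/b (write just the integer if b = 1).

Count via complement. Let g(t,s) = #length-t paths at position s with S_1..S_t all ≠ -2.
g(t,s) = g(t-1,s-1) + g(t-1,s+1) for s ≠ -2; g(t,-2) = 0.
t=0: g(0,0)=1
t=1: g(1,-1)=1 g(1,1)=1
t=2: g(2,0)=2 g(2,2)=1
t=3: g(3,-1)=2 g(3,1)=3 g(3,3)=1
t=4: g(4,0)=5 g(4,2)=4 g(4,4)=1
t=5: g(5,-1)=5 g(5,1)=9 g(5,3)=5 g(5,5)=1
t=6: g(6,0)=14 g(6,2)=14 g(6,4)=6 g(6,6)=1
t=7: g(7,-1)=14 g(7,1)=28 g(7,3)=20 g(7,5)=7 g(7,7)=1
t=8: g(8,0)=42 g(8,2)=48 g(8,4)=27 g(8,6)=8 g(8,8)=1
t=9: g(9,-1)=42 g(9,1)=90 g(9,3)=75 g(9,5)=35 g(9,7)=9 g(9,9)=1
t=10: g(10,0)=132 g(10,2)=165 g(10,4)=110 g(10,6)=44 g(10,8)=10 g(10,10)=1
t=11: g(11,-1)=132 g(11,1)=297 g(11,3)=275 g(11,5)=154 g(11,7)=54 g(11,9)=11 g(11,11)=1
t=12: g(12,0)=429 g(12,2)=572 g(12,4)=429 g(12,6)=208 g(12,8)=65 g(12,10)=12 g(12,12)=1
t=13: g(13,-1)=429 g(13,1)=1001 g(13,3)=1001 g(13,5)=637 g(13,7)=273 g(13,9)=77 g(13,11)=13 g(13,13)=1
t=14: g(14,0)=1430 g(14,2)=2002 g(14,4)=1638 g(14,6)=910 g(14,8)=350 g(14,10)=90 g(14,12)=14 g(14,14)=1
t=15: g(15,-1)=1430 g(15,1)=3432 g(15,3)=3640 g(15,5)=2548 g(15,7)=1260 g(15,9)=440 g(15,11)=104 g(15,13)=15 g(15,15)=1
t=16: g(16,0)=4862 g(16,2)=7072 g(16,4)=6188 g(16,6)=3808 g(16,8)=1700 g(16,10)=544 g(16,12)=119 g(16,14)=16 g(16,16)=1
t=17: g(17,-1)=4862 g(17,1)=11934 g(17,3)=13260 g(17,5)=9996 g(17,7)=5508 g(17,9)=2244 g(17,11)=663 g(17,13)=135 g(17,15)=17 g(17,17)=1
t=18: g(18,0)=16796 g(18,2)=25194 g(18,4)=23256 g(18,6)=15504 g(18,8)=7752 g(18,10)=2907 g(18,12)=798 g(18,14)=152 g(18,16)=18 g(18,18)=1
t=19: g(19,-1)=16796 g(19,1)=41990 g(19,3)=48450 g(19,5)=38760 g(19,7)=23256 g(19,9)=10659 g(19,11)=3705 g(19,13)=950 g(19,15)=170 g(19,17)=19 g(19,19)=1
t=20: g(20,0)=58786 g(20,2)=90440 g(20,4)=87210 g(20,6)=62016 g(20,8)=33915 g(20,10)=14364 g(20,12)=4655 g(20,14)=1120 g(20,16)=189 g(20,18)=20 g(20,20)=1
t=21: g(21,-1)=58786 g(21,1)=149226 g(21,3)=177650 g(21,5)=149226 g(21,7)=95931 g(21,9)=48279 g(21,11)=19019 g(21,13)=5775 g(21,15)=1309 g(21,17)=209 g(21,19)=21 g(21,21)=1
t=22: g(22,0)=208012 g(22,2)=326876 g(22,4)=326876 g(22,6)=245157 g(22,8)=144210 g(22,10)=67298 g(22,12)=24794 g(22,14)=7084 g(22,16)=1518 g(22,18)=230 g(22,20)=22 g(22,22)=1
t=23: g(23,-1)=208012 g(23,1)=534888 g(23,3)=653752 g(23,5)=572033 g(23,7)=389367 g(23,9)=211508 g(23,11)=92092 g(23,13)=31878 g(23,15)=8602 g(23,17)=1748 g(23,19)=252 g(23,21)=23 g(23,23)=1
t=24: g(24,0)=742900 g(24,2)=1188640 g(24,4)=1225785 g(24,6)=961400 g(24,8)=600875 g(24,10)=303600 g(24,12)=123970 g(24,14)=40480 g(24,16)=10350 g(24,18)=2000 g(24,20)=275 g(24,22)=24 g(24,24)=1
t=25: g(25,-1)=742900 g(25,1)=1931540 g(25,3)=2414425 g(25,5)=2187185 g(25,7)=1562275 g(25,9)=904475 g(25,11)=427570 g(25,13)=164450 g(25,15)=50830 g(25,17)=12350 g(25,19)=2275 g(25,21)=299 g(25,23)=25 g(25,25)=1
t=26: g(26,0)=2674440 g(26,2)=4345965 g(26,4)=4601610 g(26,6)=3749460 g(26,8)=2466750 g(26,10)=1332045 g(26,12)=592020 g(26,14)=215280 g(26,16)=63180 g(26,18)=14625 g(26,20)=2574 g(26,22)=324 g(26,24)=26 g(26,26)=1
t=27: g(27,-1)=2674440 g(27,1)=7020405 g(27,3)=8947575 g(27,5)=8351070 g(27,7)=6216210 g(27,9)=3798795 g(27,11)=1924065 g(27,13)=807300 g(27,15)=278460 g(27,17)=77805 g(27,19)=17199 g(27,21)=2898 g(27,23)=350 g(27,25)=27 g(27,27)=1
Paths never hitting -2: Σ_s g(27,s) = 40116600
Paths hitting -2: 2^27 - 40116600 = 94101128
P = 94101128/134217728 = 11762641/16777216

Answer: 11762641/16777216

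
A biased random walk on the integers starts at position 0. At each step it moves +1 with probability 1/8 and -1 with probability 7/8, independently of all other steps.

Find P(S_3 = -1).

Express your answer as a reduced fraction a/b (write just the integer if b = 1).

To reach position -1 after 3 steps: need 1 step of +1 and 2 steps of -1.
Number of such sequences: C(3,1) = 3
Each has probability (1/8)^1 · (7/8)^2 = 49/512
P = 3 · 49/512 = 147/512

Answer: 147/512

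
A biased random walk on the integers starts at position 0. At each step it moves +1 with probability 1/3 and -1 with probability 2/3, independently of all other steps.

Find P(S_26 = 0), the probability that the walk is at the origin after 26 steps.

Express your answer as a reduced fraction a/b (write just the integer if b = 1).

To be at 0 after 26 steps: need exactly 13 steps of +1 and 13 of -1.
Number of such sequences: C(26,13) = 10400600
Each has probability (1/3)^13 · (2/3)^13 = 8192/2541865828329
P = 10400600 · 8192/2541865828329 = 85201715200/2541865828329

Answer: 85201715200/2541865828329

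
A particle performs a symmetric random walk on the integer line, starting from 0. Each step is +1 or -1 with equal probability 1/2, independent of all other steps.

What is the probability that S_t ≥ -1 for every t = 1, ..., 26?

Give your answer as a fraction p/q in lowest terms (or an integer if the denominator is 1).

Let f(t,s) = #length-t paths at position s with S_1..S_t all ≥ -1.
f(t,s) = f(t-1,s-1) + f(t-1,s+1) for s ≥ -1; f(t,s) = 0 for s < -1.
t=0: f(0,0)=1
t=1: f(1,-1)=1 f(1,1)=1
t=2: f(2,0)=2 f(2,2)=1
t=3: f(3,-1)=2 f(3,1)=3 f(3,3)=1
t=4: f(4,0)=5 f(4,2)=4 f(4,4)=1
t=5: f(5,-1)=5 f(5,1)=9 f(5,3)=5 f(5,5)=1
t=6: f(6,0)=14 f(6,2)=14 f(6,4)=6 f(6,6)=1
t=7: f(7,-1)=14 f(7,1)=28 f(7,3)=20 f(7,5)=7 f(7,7)=1
t=8: f(8,0)=42 f(8,2)=48 f(8,4)=27 f(8,6)=8 f(8,8)=1
t=9: f(9,-1)=42 f(9,1)=90 f(9,3)=75 f(9,5)=35 f(9,7)=9 f(9,9)=1
t=10: f(10,0)=132 f(10,2)=165 f(10,4)=110 f(10,6)=44 f(10,8)=10 f(10,10)=1
t=11: f(11,-1)=132 f(11,1)=297 f(11,3)=275 f(11,5)=154 f(11,7)=54 f(11,9)=11 f(11,11)=1
t=12: f(12,0)=429 f(12,2)=572 f(12,4)=429 f(12,6)=208 f(12,8)=65 f(12,10)=12 f(12,12)=1
t=13: f(13,-1)=429 f(13,1)=1001 f(13,3)=1001 f(13,5)=637 f(13,7)=273 f(13,9)=77 f(13,11)=13 f(13,13)=1
t=14: f(14,0)=1430 f(14,2)=2002 f(14,4)=1638 f(14,6)=910 f(14,8)=350 f(14,10)=90 f(14,12)=14 f(14,14)=1
t=15: f(15,-1)=1430 f(15,1)=3432 f(15,3)=3640 f(15,5)=2548 f(15,7)=1260 f(15,9)=440 f(15,11)=104 f(15,13)=15 f(15,15)=1
t=16: f(16,0)=4862 f(16,2)=7072 f(16,4)=6188 f(16,6)=3808 f(16,8)=1700 f(16,10)=544 f(16,12)=119 f(16,14)=16 f(16,16)=1
t=17: f(17,-1)=4862 f(17,1)=11934 f(17,3)=13260 f(17,5)=9996 f(17,7)=5508 f(17,9)=2244 f(17,11)=663 f(17,13)=135 f(17,15)=17 f(17,17)=1
t=18: f(18,0)=16796 f(18,2)=25194 f(18,4)=23256 f(18,6)=15504 f(18,8)=7752 f(18,10)=2907 f(18,12)=798 f(18,14)=152 f(18,16)=18 f(18,18)=1
t=19: f(19,-1)=16796 f(19,1)=41990 f(19,3)=48450 f(19,5)=38760 f(19,7)=23256 f(19,9)=10659 f(19,11)=3705 f(19,13)=950 f(19,15)=170 f(19,17)=19 f(19,19)=1
t=20: f(20,0)=58786 f(20,2)=90440 f(20,4)=87210 f(20,6)=62016 f(20,8)=33915 f(20,10)=14364 f(20,12)=4655 f(20,14)=1120 f(20,16)=189 f(20,18)=20 f(20,20)=1
t=21: f(21,-1)=58786 f(21,1)=149226 f(21,3)=177650 f(21,5)=149226 f(21,7)=95931 f(21,9)=48279 f(21,11)=19019 f(21,13)=5775 f(21,15)=1309 f(21,17)=209 f(21,19)=21 f(21,21)=1
t=22: f(22,0)=208012 f(22,2)=326876 f(22,4)=326876 f(22,6)=245157 f(22,8)=144210 f(22,10)=67298 f(22,12)=24794 f(22,14)=7084 f(22,16)=1518 f(22,18)=230 f(22,20)=22 f(22,22)=1
t=23: f(23,-1)=208012 f(23,1)=534888 f(23,3)=653752 f(23,5)=572033 f(23,7)=389367 f(23,9)=211508 f(23,11)=92092 f(23,13)=31878 f(23,15)=8602 f(23,17)=1748 f(23,19)=252 f(23,21)=23 f(23,23)=1
t=24: f(24,0)=742900 f(24,2)=1188640 f(24,4)=1225785 f(24,6)=961400 f(24,8)=600875 f(24,10)=303600 f(24,12)=123970 f(24,14)=40480 f(24,16)=10350 f(24,18)=2000 f(24,20)=275 f(24,22)=24 f(24,24)=1
t=25: f(25,-1)=742900 f(25,1)=1931540 f(25,3)=2414425 f(25,5)=2187185 f(25,7)=1562275 f(25,9)=904475 f(25,11)=427570 f(25,13)=164450 f(25,15)=50830 f(25,17)=12350 f(25,19)=2275 f(25,21)=299 f(25,23)=25 f(25,25)=1
t=26: f(26,0)=2674440 f(26,2)=4345965 f(26,4)=4601610 f(26,6)=3749460 f(26,8)=2466750 f(26,10)=1332045 f(26,12)=592020 f(26,14)=215280 f(26,16)=63180 f(26,18)=14625 f(26,20)=2574 f(26,22)=324 f(26,24)=26 f(26,26)=1
Σ_s f(26,s) = 20058300
P = 20058300/67108864 = 5014575/16777216

Answer: 5014575/16777216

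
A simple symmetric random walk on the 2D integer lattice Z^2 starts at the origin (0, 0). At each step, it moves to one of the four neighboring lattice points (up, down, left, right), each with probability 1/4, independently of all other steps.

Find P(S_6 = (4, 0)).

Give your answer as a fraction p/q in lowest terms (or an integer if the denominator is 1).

Answer: 9/1024

Derivation:
Let h be the number of horizontal steps (so 6-h are vertical). To end at (4,0) need (h+4)/2 right-steps and ((6-h)+0)/2 up-steps.
Sum over h with 4 ≤ h ≤ 6, h ≡ 0 (mod 2), 6-h ≡ 0 (mod 2):
h=4: C(6,4)·C(4,4)·C(2,1) = 15·1·2 = 30
h=6: C(6,6)·C(6,5)·C(0,0) = 1·6·1 = 6
Total favorable: 36
Total paths: 4^6 = 4096
P = 36/4096 = 9/1024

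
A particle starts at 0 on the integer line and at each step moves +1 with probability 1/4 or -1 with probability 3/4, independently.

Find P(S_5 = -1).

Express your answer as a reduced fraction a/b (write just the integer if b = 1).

To reach position -1 after 5 steps: need 2 steps of +1 and 3 steps of -1.
Number of such sequences: C(5,2) = 10
Each has probability (1/4)^2 · (3/4)^3 = 27/1024
P = 10 · 27/1024 = 135/512

Answer: 135/512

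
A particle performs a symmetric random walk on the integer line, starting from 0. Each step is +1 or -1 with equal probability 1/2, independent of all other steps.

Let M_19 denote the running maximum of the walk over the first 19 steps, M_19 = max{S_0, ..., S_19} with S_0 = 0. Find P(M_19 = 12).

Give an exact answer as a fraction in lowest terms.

Answer: 969/524288

Derivation:
Let M_19 = max(S_0,...,S_19). Use the reflection principle: for j ≥ 1, #{paths with M_19 ≥ j} = #{S_19 ≥ j} + #{S_19 ≥ j+1}.
By reflection, #{M_19 ≥ 12} = #{S_19 ≥ 12} + #{S_19 ≥ 13} = 1160 + 1160 = 2320.
#{M_19 ≥ 13} = #{S_19 ≥ 13} + #{S_19 ≥ 14} = 1160 + 191 = 1351.
#{M_19 = 12} = 2320 - 1351 = 969.
P(M_19 = 12) = 969/524288 = 969/524288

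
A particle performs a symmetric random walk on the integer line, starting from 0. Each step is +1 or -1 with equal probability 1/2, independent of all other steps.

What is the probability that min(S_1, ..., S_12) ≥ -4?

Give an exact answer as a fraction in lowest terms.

Let f(t,s) = #length-t paths at position s with S_1..S_t all ≥ -4.
f(t,s) = f(t-1,s-1) + f(t-1,s+1) for s ≥ -4; f(t,s) = 0 for s < -4.
t=0: f(0,0)=1
t=1: f(1,-1)=1 f(1,1)=1
t=2: f(2,-2)=1 f(2,0)=2 f(2,2)=1
t=3: f(3,-3)=1 f(3,-1)=3 f(3,1)=3 f(3,3)=1
t=4: f(4,-4)=1 f(4,-2)=4 f(4,0)=6 f(4,2)=4 f(4,4)=1
t=5: f(5,-3)=5 f(5,-1)=10 f(5,1)=10 f(5,3)=5 f(5,5)=1
t=6: f(6,-4)=5 f(6,-2)=15 f(6,0)=20 f(6,2)=15 f(6,4)=6 f(6,6)=1
t=7: f(7,-3)=20 f(7,-1)=35 f(7,1)=35 f(7,3)=21 f(7,5)=7 f(7,7)=1
t=8: f(8,-4)=20 f(8,-2)=55 f(8,0)=70 f(8,2)=56 f(8,4)=28 f(8,6)=8 f(8,8)=1
t=9: f(9,-3)=75 f(9,-1)=125 f(9,1)=126 f(9,3)=84 f(9,5)=36 f(9,7)=9 f(9,9)=1
t=10: f(10,-4)=75 f(10,-2)=200 f(10,0)=251 f(10,2)=210 f(10,4)=120 f(10,6)=45 f(10,8)=10 f(10,10)=1
t=11: f(11,-3)=275 f(11,-1)=451 f(11,1)=461 f(11,3)=330 f(11,5)=165 f(11,7)=55 f(11,9)=11 f(11,11)=1
t=12: f(12,-4)=275 f(12,-2)=726 f(12,0)=912 f(12,2)=791 f(12,4)=495 f(12,6)=220 f(12,8)=66 f(12,10)=12 f(12,12)=1
Σ_s f(12,s) = 3498
P = 3498/4096 = 1749/2048

Answer: 1749/2048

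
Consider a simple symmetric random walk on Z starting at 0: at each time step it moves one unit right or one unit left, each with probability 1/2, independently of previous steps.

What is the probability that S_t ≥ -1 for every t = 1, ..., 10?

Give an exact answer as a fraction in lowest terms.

Let f(t,s) = #length-t paths at position s with S_1..S_t all ≥ -1.
f(t,s) = f(t-1,s-1) + f(t-1,s+1) for s ≥ -1; f(t,s) = 0 for s < -1.
t=0: f(0,0)=1
t=1: f(1,-1)=1 f(1,1)=1
t=2: f(2,0)=2 f(2,2)=1
t=3: f(3,-1)=2 f(3,1)=3 f(3,3)=1
t=4: f(4,0)=5 f(4,2)=4 f(4,4)=1
t=5: f(5,-1)=5 f(5,1)=9 f(5,3)=5 f(5,5)=1
t=6: f(6,0)=14 f(6,2)=14 f(6,4)=6 f(6,6)=1
t=7: f(7,-1)=14 f(7,1)=28 f(7,3)=20 f(7,5)=7 f(7,7)=1
t=8: f(8,0)=42 f(8,2)=48 f(8,4)=27 f(8,6)=8 f(8,8)=1
t=9: f(9,-1)=42 f(9,1)=90 f(9,3)=75 f(9,5)=35 f(9,7)=9 f(9,9)=1
t=10: f(10,0)=132 f(10,2)=165 f(10,4)=110 f(10,6)=44 f(10,8)=10 f(10,10)=1
Σ_s f(10,s) = 462
P = 462/1024 = 231/512

Answer: 231/512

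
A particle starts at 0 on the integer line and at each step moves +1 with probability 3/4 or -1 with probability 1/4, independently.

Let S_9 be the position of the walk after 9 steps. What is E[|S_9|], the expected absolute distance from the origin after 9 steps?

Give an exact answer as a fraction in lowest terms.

Answer: 152163/32768

Derivation:
S_9 takes values m ≡ 1 (mod 2) with |m| ≤ 9; P(S_9=m) = C(9,(9+m)/2) · (3/4)^((9+m)/2) · (1/4)^((9-m)/2).
Distribution: P(S=-9)=1/262144, P(S=-7)=27/262144, P(S=-5)=81/65536, P(S=-3)=567/65536, P(S=-1)=5103/131072, P(S=1)=15309/131072, P(S=3)=15309/65536, P(S=5)=19683/65536, P(S=7)=59049/262144, P(S=9)=19683/262144
E[|S_9|] = Σ_m |m|·P(S_9=m) = 152163/32768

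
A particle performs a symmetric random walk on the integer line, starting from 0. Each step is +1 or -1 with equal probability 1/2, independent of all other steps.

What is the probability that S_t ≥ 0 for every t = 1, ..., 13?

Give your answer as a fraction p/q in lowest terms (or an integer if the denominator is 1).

Let f(t,s) = #length-t paths at position s with S_1..S_t all ≥ 0.
f(t,s) = f(t-1,s-1) + f(t-1,s+1) for s ≥ 0; f(t,s) = 0 for s < 0.
t=0: f(0,0)=1
t=1: f(1,1)=1
t=2: f(2,0)=1 f(2,2)=1
t=3: f(3,1)=2 f(3,3)=1
t=4: f(4,0)=2 f(4,2)=3 f(4,4)=1
t=5: f(5,1)=5 f(5,3)=4 f(5,5)=1
t=6: f(6,0)=5 f(6,2)=9 f(6,4)=5 f(6,6)=1
t=7: f(7,1)=14 f(7,3)=14 f(7,5)=6 f(7,7)=1
t=8: f(8,0)=14 f(8,2)=28 f(8,4)=20 f(8,6)=7 f(8,8)=1
t=9: f(9,1)=42 f(9,3)=48 f(9,5)=27 f(9,7)=8 f(9,9)=1
t=10: f(10,0)=42 f(10,2)=90 f(10,4)=75 f(10,6)=35 f(10,8)=9 f(10,10)=1
t=11: f(11,1)=132 f(11,3)=165 f(11,5)=110 f(11,7)=44 f(11,9)=10 f(11,11)=1
t=12: f(12,0)=132 f(12,2)=297 f(12,4)=275 f(12,6)=154 f(12,8)=54 f(12,10)=11 f(12,12)=1
t=13: f(13,1)=429 f(13,3)=572 f(13,5)=429 f(13,7)=208 f(13,9)=65 f(13,11)=12 f(13,13)=1
Σ_s f(13,s) = 1716
P = 1716/8192 = 429/2048

Answer: 429/2048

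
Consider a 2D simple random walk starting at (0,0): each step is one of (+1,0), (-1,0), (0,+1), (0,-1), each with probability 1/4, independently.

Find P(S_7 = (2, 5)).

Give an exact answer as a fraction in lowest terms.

Answer: 21/16384

Derivation:
Let h be the number of horizontal steps (so 7-h are vertical). To end at (2,5) need (h+2)/2 right-steps and ((7-h)+5)/2 up-steps.
Sum over h with 2 ≤ h ≤ 2, h ≡ 0 (mod 2), 7-h ≡ 1 (mod 2):
h=2: C(7,2)·C(2,2)·C(5,5) = 21·1·1 = 21
Total favorable: 21
Total paths: 4^7 = 16384
P = 21/16384 = 21/16384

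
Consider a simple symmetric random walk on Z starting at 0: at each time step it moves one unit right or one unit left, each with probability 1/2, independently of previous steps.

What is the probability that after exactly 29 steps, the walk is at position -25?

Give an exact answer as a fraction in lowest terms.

Answer: 203/268435456

Derivation:
To reach position -25 after 29 steps: need 2 steps of +1 and 27 of -1.
Favorable paths: C(29,2) = 406
Total paths: 2^29 = 536870912
P = 406/536870912 = 203/268435456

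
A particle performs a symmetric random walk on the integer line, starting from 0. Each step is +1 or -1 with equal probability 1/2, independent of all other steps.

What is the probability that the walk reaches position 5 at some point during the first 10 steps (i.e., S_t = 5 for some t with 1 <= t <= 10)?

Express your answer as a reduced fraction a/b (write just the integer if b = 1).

Count via complement. Let g(t,s) = #length-t paths at position s with S_1..S_t all ≠ 5.
g(t,s) = g(t-1,s-1) + g(t-1,s+1) for s ≠ 5; g(t,5) = 0.
t=0: g(0,0)=1
t=1: g(1,-1)=1 g(1,1)=1
t=2: g(2,-2)=1 g(2,0)=2 g(2,2)=1
t=3: g(3,-3)=1 g(3,-1)=3 g(3,1)=3 g(3,3)=1
t=4: g(4,-4)=1 g(4,-2)=4 g(4,0)=6 g(4,2)=4 g(4,4)=1
t=5: g(5,-5)=1 g(5,-3)=5 g(5,-1)=10 g(5,1)=10 g(5,3)=5
t=6: g(6,-6)=1 g(6,-4)=6 g(6,-2)=15 g(6,0)=20 g(6,2)=15 g(6,4)=5
t=7: g(7,-7)=1 g(7,-5)=7 g(7,-3)=21 g(7,-1)=35 g(7,1)=35 g(7,3)=20
t=8: g(8,-8)=1 g(8,-6)=8 g(8,-4)=28 g(8,-2)=56 g(8,0)=70 g(8,2)=55 g(8,4)=20
t=9: g(9,-9)=1 g(9,-7)=9 g(9,-5)=36 g(9,-3)=84 g(9,-1)=126 g(9,1)=125 g(9,3)=75
t=10: g(10,-10)=1 g(10,-8)=10 g(10,-6)=45 g(10,-4)=120 g(10,-2)=210 g(10,0)=251 g(10,2)=200 g(10,4)=75
Paths never hitting 5: Σ_s g(10,s) = 912
Paths hitting 5: 2^10 - 912 = 112
P = 112/1024 = 7/64

Answer: 7/64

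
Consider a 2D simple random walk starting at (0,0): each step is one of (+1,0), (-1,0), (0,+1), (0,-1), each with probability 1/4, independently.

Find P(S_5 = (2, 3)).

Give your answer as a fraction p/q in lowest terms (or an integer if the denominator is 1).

Let h be the number of horizontal steps (so 5-h are vertical). To end at (2,3) need (h+2)/2 right-steps and ((5-h)+3)/2 up-steps.
Sum over h with 2 ≤ h ≤ 2, h ≡ 0 (mod 2), 5-h ≡ 1 (mod 2):
h=2: C(5,2)·C(2,2)·C(3,3) = 10·1·1 = 10
Total favorable: 10
Total paths: 4^5 = 1024
P = 10/1024 = 5/512

Answer: 5/512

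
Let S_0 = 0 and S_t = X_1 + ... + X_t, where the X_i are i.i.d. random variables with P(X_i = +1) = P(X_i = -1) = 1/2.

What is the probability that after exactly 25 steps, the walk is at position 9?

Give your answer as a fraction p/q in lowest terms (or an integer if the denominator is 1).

Answer: 1081575/33554432

Derivation:
To reach position 9 after 25 steps: need 17 steps of +1 and 8 of -1.
Favorable paths: C(25,17) = 1081575
Total paths: 2^25 = 33554432
P = 1081575/33554432 = 1081575/33554432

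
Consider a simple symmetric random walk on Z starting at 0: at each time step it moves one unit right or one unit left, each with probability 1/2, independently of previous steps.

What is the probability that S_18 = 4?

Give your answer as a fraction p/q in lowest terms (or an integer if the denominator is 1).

Answer: 1989/16384

Derivation:
To reach position 4 after 18 steps: need 11 steps of +1 and 7 of -1.
Favorable paths: C(18,11) = 31824
Total paths: 2^18 = 262144
P = 31824/262144 = 1989/16384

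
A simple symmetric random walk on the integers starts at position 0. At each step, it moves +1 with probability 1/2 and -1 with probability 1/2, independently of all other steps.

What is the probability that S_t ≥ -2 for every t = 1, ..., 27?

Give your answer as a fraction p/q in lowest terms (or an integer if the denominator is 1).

Let f(t,s) = #length-t paths at position s with S_1..S_t all ≥ -2.
f(t,s) = f(t-1,s-1) + f(t-1,s+1) for s ≥ -2; f(t,s) = 0 for s < -2.
t=0: f(0,0)=1
t=1: f(1,-1)=1 f(1,1)=1
t=2: f(2,-2)=1 f(2,0)=2 f(2,2)=1
t=3: f(3,-1)=3 f(3,1)=3 f(3,3)=1
t=4: f(4,-2)=3 f(4,0)=6 f(4,2)=4 f(4,4)=1
t=5: f(5,-1)=9 f(5,1)=10 f(5,3)=5 f(5,5)=1
t=6: f(6,-2)=9 f(6,0)=19 f(6,2)=15 f(6,4)=6 f(6,6)=1
t=7: f(7,-1)=28 f(7,1)=34 f(7,3)=21 f(7,5)=7 f(7,7)=1
t=8: f(8,-2)=28 f(8,0)=62 f(8,2)=55 f(8,4)=28 f(8,6)=8 f(8,8)=1
t=9: f(9,-1)=90 f(9,1)=117 f(9,3)=83 f(9,5)=36 f(9,7)=9 f(9,9)=1
t=10: f(10,-2)=90 f(10,0)=207 f(10,2)=200 f(10,4)=119 f(10,6)=45 f(10,8)=10 f(10,10)=1
t=11: f(11,-1)=297 f(11,1)=407 f(11,3)=319 f(11,5)=164 f(11,7)=55 f(11,9)=11 f(11,11)=1
t=12: f(12,-2)=297 f(12,0)=704 f(12,2)=726 f(12,4)=483 f(12,6)=219 f(12,8)=66 f(12,10)=12 f(12,12)=1
t=13: f(13,-1)=1001 f(13,1)=1430 f(13,3)=1209 f(13,5)=702 f(13,7)=285 f(13,9)=78 f(13,11)=13 f(13,13)=1
t=14: f(14,-2)=1001 f(14,0)=2431 f(14,2)=2639 f(14,4)=1911 f(14,6)=987 f(14,8)=363 f(14,10)=91 f(14,12)=14 f(14,14)=1
t=15: f(15,-1)=3432 f(15,1)=5070 f(15,3)=4550 f(15,5)=2898 f(15,7)=1350 f(15,9)=454 f(15,11)=105 f(15,13)=15 f(15,15)=1
t=16: f(16,-2)=3432 f(16,0)=8502 f(16,2)=9620 f(16,4)=7448 f(16,6)=4248 f(16,8)=1804 f(16,10)=559 f(16,12)=120 f(16,14)=16 f(16,16)=1
t=17: f(17,-1)=11934 f(17,1)=18122 f(17,3)=17068 f(17,5)=11696 f(17,7)=6052 f(17,9)=2363 f(17,11)=679 f(17,13)=136 f(17,15)=17 f(17,17)=1
t=18: f(18,-2)=11934 f(18,0)=30056 f(18,2)=35190 f(18,4)=28764 f(18,6)=17748 f(18,8)=8415 f(18,10)=3042 f(18,12)=815 f(18,14)=153 f(18,16)=18 f(18,18)=1
t=19: f(19,-1)=41990 f(19,1)=65246 f(19,3)=63954 f(19,5)=46512 f(19,7)=26163 f(19,9)=11457 f(19,11)=3857 f(19,13)=968 f(19,15)=171 f(19,17)=19 f(19,19)=1
t=20: f(20,-2)=41990 f(20,0)=107236 f(20,2)=129200 f(20,4)=110466 f(20,6)=72675 f(20,8)=37620 f(20,10)=15314 f(20,12)=4825 f(20,14)=1139 f(20,16)=190 f(20,18)=20 f(20,20)=1
t=21: f(21,-1)=149226 f(21,1)=236436 f(21,3)=239666 f(21,5)=183141 f(21,7)=110295 f(21,9)=52934 f(21,11)=20139 f(21,13)=5964 f(21,15)=1329 f(21,17)=210 f(21,19)=21 f(21,21)=1
t=22: f(22,-2)=149226 f(22,0)=385662 f(22,2)=476102 f(22,4)=422807 f(22,6)=293436 f(22,8)=163229 f(22,10)=73073 f(22,12)=26103 f(22,14)=7293 f(22,16)=1539 f(22,18)=231 f(22,20)=22 f(22,22)=1
t=23: f(23,-1)=534888 f(23,1)=861764 f(23,3)=898909 f(23,5)=716243 f(23,7)=456665 f(23,9)=236302 f(23,11)=99176 f(23,13)=33396 f(23,15)=8832 f(23,17)=1770 f(23,19)=253 f(23,21)=23 f(23,23)=1
t=24: f(24,-2)=534888 f(24,0)=1396652 f(24,2)=1760673 f(24,4)=1615152 f(24,6)=1172908 f(24,8)=692967 f(24,10)=335478 f(24,12)=132572 f(24,14)=42228 f(24,16)=10602 f(24,18)=2023 f(24,20)=276 f(24,22)=24 f(24,24)=1
t=25: f(25,-1)=1931540 f(25,1)=3157325 f(25,3)=3375825 f(25,5)=2788060 f(25,7)=1865875 f(25,9)=1028445 f(25,11)=468050 f(25,13)=174800 f(25,15)=52830 f(25,17)=12625 f(25,19)=2299 f(25,21)=300 f(25,23)=25 f(25,25)=1
t=26: f(26,-2)=1931540 f(26,0)=5088865 f(26,2)=6533150 f(26,4)=6163885 f(26,6)=4653935 f(26,8)=2894320 f(26,10)=1496495 f(26,12)=642850 f(26,14)=227630 f(26,16)=65455 f(26,18)=14924 f(26,20)=2599 f(26,22)=325 f(26,24)=26 f(26,26)=1
t=27: f(27,-1)=7020405 f(27,1)=11622015 f(27,3)=12697035 f(27,5)=10817820 f(27,7)=7548255 f(27,9)=4390815 f(27,11)=2139345 f(27,13)=870480 f(27,15)=293085 f(27,17)=80379 f(27,19)=17523 f(27,21)=2924 f(27,23)=351 f(27,25)=27 f(27,27)=1
Σ_s f(27,s) = 57500460
P = 57500460/134217728 = 14375115/33554432

Answer: 14375115/33554432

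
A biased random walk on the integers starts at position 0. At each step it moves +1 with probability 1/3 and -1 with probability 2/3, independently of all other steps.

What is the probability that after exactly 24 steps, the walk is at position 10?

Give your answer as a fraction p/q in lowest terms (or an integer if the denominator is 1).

To reach position 10 after 24 steps: need 17 steps of +1 and 7 steps of -1.
Number of such sequences: C(24,17) = 346104
Each has probability (1/3)^17 · (2/3)^7 = 128/282429536481
P = 346104 · 128/282429536481 = 4922368/31381059609

Answer: 4922368/31381059609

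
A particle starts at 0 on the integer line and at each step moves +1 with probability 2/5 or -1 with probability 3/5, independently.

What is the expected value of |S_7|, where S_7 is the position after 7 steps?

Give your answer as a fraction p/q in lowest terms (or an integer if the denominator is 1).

Answer: 38227/15625

Derivation:
S_7 takes values m ≡ 1 (mod 2) with |m| ≤ 7; P(S_7=m) = C(7,(7+m)/2) · (2/5)^((7+m)/2) · (3/5)^((7-m)/2).
Distribution: P(S=-7)=2187/78125, P(S=-5)=10206/78125, P(S=-3)=20412/78125, P(S=-1)=4536/15625, P(S=1)=3024/15625, P(S=3)=6048/78125, P(S=5)=1344/78125, P(S=7)=128/78125
E[|S_7|] = Σ_m |m|·P(S_7=m) = 38227/15625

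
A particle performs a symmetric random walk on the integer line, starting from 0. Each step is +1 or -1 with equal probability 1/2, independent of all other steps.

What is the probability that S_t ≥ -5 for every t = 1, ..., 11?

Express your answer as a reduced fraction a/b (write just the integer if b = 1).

Let f(t,s) = #length-t paths at position s with S_1..S_t all ≥ -5.
f(t,s) = f(t-1,s-1) + f(t-1,s+1) for s ≥ -5; f(t,s) = 0 for s < -5.
t=0: f(0,0)=1
t=1: f(1,-1)=1 f(1,1)=1
t=2: f(2,-2)=1 f(2,0)=2 f(2,2)=1
t=3: f(3,-3)=1 f(3,-1)=3 f(3,1)=3 f(3,3)=1
t=4: f(4,-4)=1 f(4,-2)=4 f(4,0)=6 f(4,2)=4 f(4,4)=1
t=5: f(5,-5)=1 f(5,-3)=5 f(5,-1)=10 f(5,1)=10 f(5,3)=5 f(5,5)=1
t=6: f(6,-4)=6 f(6,-2)=15 f(6,0)=20 f(6,2)=15 f(6,4)=6 f(6,6)=1
t=7: f(7,-5)=6 f(7,-3)=21 f(7,-1)=35 f(7,1)=35 f(7,3)=21 f(7,5)=7 f(7,7)=1
t=8: f(8,-4)=27 f(8,-2)=56 f(8,0)=70 f(8,2)=56 f(8,4)=28 f(8,6)=8 f(8,8)=1
t=9: f(9,-5)=27 f(9,-3)=83 f(9,-1)=126 f(9,1)=126 f(9,3)=84 f(9,5)=36 f(9,7)=9 f(9,9)=1
t=10: f(10,-4)=110 f(10,-2)=209 f(10,0)=252 f(10,2)=210 f(10,4)=120 f(10,6)=45 f(10,8)=10 f(10,10)=1
t=11: f(11,-5)=110 f(11,-3)=319 f(11,-1)=461 f(11,1)=462 f(11,3)=330 f(11,5)=165 f(11,7)=55 f(11,9)=11 f(11,11)=1
Σ_s f(11,s) = 1914
P = 1914/2048 = 957/1024

Answer: 957/1024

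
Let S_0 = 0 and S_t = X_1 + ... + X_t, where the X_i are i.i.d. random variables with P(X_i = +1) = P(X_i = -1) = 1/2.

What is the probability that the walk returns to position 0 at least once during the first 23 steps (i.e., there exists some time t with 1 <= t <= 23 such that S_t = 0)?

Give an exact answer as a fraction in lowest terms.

Count via complement. Let g(t,s) = #length-t paths at position s with S_1..S_t all ≠ 0.
g(t,s) = g(t-1,s-1) + g(t-1,s+1) for s ≠ 0; g(t,0) = 0.
t=0: g(0,0)=1
t=1: g(1,-1)=1 g(1,1)=1
t=2: g(2,-2)=1 g(2,2)=1
t=3: g(3,-3)=1 g(3,-1)=1 g(3,1)=1 g(3,3)=1
t=4: g(4,-4)=1 g(4,-2)=2 g(4,2)=2 g(4,4)=1
t=5: g(5,-5)=1 g(5,-3)=3 g(5,-1)=2 g(5,1)=2 g(5,3)=3 g(5,5)=1
t=6: g(6,-6)=1 g(6,-4)=4 g(6,-2)=5 g(6,2)=5 g(6,4)=4 g(6,6)=1
t=7: g(7,-7)=1 g(7,-5)=5 g(7,-3)=9 g(7,-1)=5 g(7,1)=5 g(7,3)=9 g(7,5)=5 g(7,7)=1
t=8: g(8,-8)=1 g(8,-6)=6 g(8,-4)=14 g(8,-2)=14 g(8,2)=14 g(8,4)=14 g(8,6)=6 g(8,8)=1
t=9: g(9,-9)=1 g(9,-7)=7 g(9,-5)=20 g(9,-3)=28 g(9,-1)=14 g(9,1)=14 g(9,3)=28 g(9,5)=20 g(9,7)=7 g(9,9)=1
t=10: g(10,-10)=1 g(10,-8)=8 g(10,-6)=27 g(10,-4)=48 g(10,-2)=42 g(10,2)=42 g(10,4)=48 g(10,6)=27 g(10,8)=8 g(10,10)=1
t=11: g(11,-11)=1 g(11,-9)=9 g(11,-7)=35 g(11,-5)=75 g(11,-3)=90 g(11,-1)=42 g(11,1)=42 g(11,3)=90 g(11,5)=75 g(11,7)=35 g(11,9)=9 g(11,11)=1
t=12: g(12,-12)=1 g(12,-10)=10 g(12,-8)=44 g(12,-6)=110 g(12,-4)=165 g(12,-2)=132 g(12,2)=132 g(12,4)=165 g(12,6)=110 g(12,8)=44 g(12,10)=10 g(12,12)=1
t=13: g(13,-13)=1 g(13,-11)=11 g(13,-9)=54 g(13,-7)=154 g(13,-5)=275 g(13,-3)=297 g(13,-1)=132 g(13,1)=132 g(13,3)=297 g(13,5)=275 g(13,7)=154 g(13,9)=54 g(13,11)=11 g(13,13)=1
t=14: g(14,-14)=1 g(14,-12)=12 g(14,-10)=65 g(14,-8)=208 g(14,-6)=429 g(14,-4)=572 g(14,-2)=429 g(14,2)=429 g(14,4)=572 g(14,6)=429 g(14,8)=208 g(14,10)=65 g(14,12)=12 g(14,14)=1
t=15: g(15,-15)=1 g(15,-13)=13 g(15,-11)=77 g(15,-9)=273 g(15,-7)=637 g(15,-5)=1001 g(15,-3)=1001 g(15,-1)=429 g(15,1)=429 g(15,3)=1001 g(15,5)=1001 g(15,7)=637 g(15,9)=273 g(15,11)=77 g(15,13)=13 g(15,15)=1
t=16: g(16,-16)=1 g(16,-14)=14 g(16,-12)=90 g(16,-10)=350 g(16,-8)=910 g(16,-6)=1638 g(16,-4)=2002 g(16,-2)=1430 g(16,2)=1430 g(16,4)=2002 g(16,6)=1638 g(16,8)=910 g(16,10)=350 g(16,12)=90 g(16,14)=14 g(16,16)=1
t=17: g(17,-17)=1 g(17,-15)=15 g(17,-13)=104 g(17,-11)=440 g(17,-9)=1260 g(17,-7)=2548 g(17,-5)=3640 g(17,-3)=3432 g(17,-1)=1430 g(17,1)=1430 g(17,3)=3432 g(17,5)=3640 g(17,7)=2548 g(17,9)=1260 g(17,11)=440 g(17,13)=104 g(17,15)=15 g(17,17)=1
t=18: g(18,-18)=1 g(18,-16)=16 g(18,-14)=119 g(18,-12)=544 g(18,-10)=1700 g(18,-8)=3808 g(18,-6)=6188 g(18,-4)=7072 g(18,-2)=4862 g(18,2)=4862 g(18,4)=7072 g(18,6)=6188 g(18,8)=3808 g(18,10)=1700 g(18,12)=544 g(18,14)=119 g(18,16)=16 g(18,18)=1
t=19: g(19,-19)=1 g(19,-17)=17 g(19,-15)=135 g(19,-13)=663 g(19,-11)=2244 g(19,-9)=5508 g(19,-7)=9996 g(19,-5)=13260 g(19,-3)=11934 g(19,-1)=4862 g(19,1)=4862 g(19,3)=11934 g(19,5)=13260 g(19,7)=9996 g(19,9)=5508 g(19,11)=2244 g(19,13)=663 g(19,15)=135 g(19,17)=17 g(19,19)=1
t=20: g(20,-20)=1 g(20,-18)=18 g(20,-16)=152 g(20,-14)=798 g(20,-12)=2907 g(20,-10)=7752 g(20,-8)=15504 g(20,-6)=23256 g(20,-4)=25194 g(20,-2)=16796 g(20,2)=16796 g(20,4)=25194 g(20,6)=23256 g(20,8)=15504 g(20,10)=7752 g(20,12)=2907 g(20,14)=798 g(20,16)=152 g(20,18)=18 g(20,20)=1
t=21: g(21,-21)=1 g(21,-19)=19 g(21,-17)=170 g(21,-15)=950 g(21,-13)=3705 g(21,-11)=10659 g(21,-9)=23256 g(21,-7)=38760 g(21,-5)=48450 g(21,-3)=41990 g(21,-1)=16796 g(21,1)=16796 g(21,3)=41990 g(21,5)=48450 g(21,7)=38760 g(21,9)=23256 g(21,11)=10659 g(21,13)=3705 g(21,15)=950 g(21,17)=170 g(21,19)=19 g(21,21)=1
t=22: g(22,-22)=1 g(22,-20)=20 g(22,-18)=189 g(22,-16)=1120 g(22,-14)=4655 g(22,-12)=14364 g(22,-10)=33915 g(22,-8)=62016 g(22,-6)=87210 g(22,-4)=90440 g(22,-2)=58786 g(22,2)=58786 g(22,4)=90440 g(22,6)=87210 g(22,8)=62016 g(22,10)=33915 g(22,12)=14364 g(22,14)=4655 g(22,16)=1120 g(22,18)=189 g(22,20)=20 g(22,22)=1
t=23: g(23,-23)=1 g(23,-21)=21 g(23,-19)=209 g(23,-17)=1309 g(23,-15)=5775 g(23,-13)=19019 g(23,-11)=48279 g(23,-9)=95931 g(23,-7)=149226 g(23,-5)=177650 g(23,-3)=149226 g(23,-1)=58786 g(23,1)=58786 g(23,3)=149226 g(23,5)=177650 g(23,7)=149226 g(23,9)=95931 g(23,11)=48279 g(23,13)=19019 g(23,15)=5775 g(23,17)=1309 g(23,19)=209 g(23,21)=21 g(23,23)=1
Paths never hitting 0: Σ_s g(23,s) = 1410864
Paths hitting 0: 2^23 - 1410864 = 6977744
P = 6977744/8388608 = 436109/524288

Answer: 436109/524288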